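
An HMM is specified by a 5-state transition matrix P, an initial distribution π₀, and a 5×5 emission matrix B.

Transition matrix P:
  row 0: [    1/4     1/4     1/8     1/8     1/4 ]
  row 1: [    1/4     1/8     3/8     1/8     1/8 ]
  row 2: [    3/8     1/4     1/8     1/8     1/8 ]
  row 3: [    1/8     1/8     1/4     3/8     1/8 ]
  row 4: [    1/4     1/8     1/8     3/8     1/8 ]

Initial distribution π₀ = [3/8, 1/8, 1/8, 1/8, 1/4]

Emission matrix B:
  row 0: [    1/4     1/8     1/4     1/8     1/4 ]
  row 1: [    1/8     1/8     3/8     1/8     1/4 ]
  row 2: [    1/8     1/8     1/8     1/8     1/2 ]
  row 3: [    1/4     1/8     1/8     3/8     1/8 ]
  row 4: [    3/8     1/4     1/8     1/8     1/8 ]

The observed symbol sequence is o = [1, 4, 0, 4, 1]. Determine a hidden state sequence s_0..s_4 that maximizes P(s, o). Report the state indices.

t=0: δ = [4.688e-02, 1.562e-02, 1.562e-02, 1.562e-02, 6.250e-02]  (obs o_0=1)
t=1: δ = [3.906e-03, 2.930e-03, 3.906e-03, 2.930e-03, 1.465e-03]  ψ = [4, 0, 4, 4, 0]  (obs o_1=4)
t=2: δ = [3.662e-04, 1.221e-04, 1.373e-04, 2.747e-04, 3.662e-04]  ψ = [2, 0, 1, 3, 0]  (obs o_2=0)
t=3: δ = [2.289e-05, 2.289e-05, 3.433e-05, 1.717e-05, 1.144e-05]  ψ = [0, 0, 3, 4, 0]  (obs o_3=4)
t=4: δ = [1.609e-06, 1.073e-06, 1.073e-06, 8.047e-07, 1.431e-06]  ψ = [2, 2, 1, 3, 0]  (obs o_4=1)
backtrack: best end state = 0; path = [4, 3, 3, 2, 0]

path = [4, 3, 3, 2, 0]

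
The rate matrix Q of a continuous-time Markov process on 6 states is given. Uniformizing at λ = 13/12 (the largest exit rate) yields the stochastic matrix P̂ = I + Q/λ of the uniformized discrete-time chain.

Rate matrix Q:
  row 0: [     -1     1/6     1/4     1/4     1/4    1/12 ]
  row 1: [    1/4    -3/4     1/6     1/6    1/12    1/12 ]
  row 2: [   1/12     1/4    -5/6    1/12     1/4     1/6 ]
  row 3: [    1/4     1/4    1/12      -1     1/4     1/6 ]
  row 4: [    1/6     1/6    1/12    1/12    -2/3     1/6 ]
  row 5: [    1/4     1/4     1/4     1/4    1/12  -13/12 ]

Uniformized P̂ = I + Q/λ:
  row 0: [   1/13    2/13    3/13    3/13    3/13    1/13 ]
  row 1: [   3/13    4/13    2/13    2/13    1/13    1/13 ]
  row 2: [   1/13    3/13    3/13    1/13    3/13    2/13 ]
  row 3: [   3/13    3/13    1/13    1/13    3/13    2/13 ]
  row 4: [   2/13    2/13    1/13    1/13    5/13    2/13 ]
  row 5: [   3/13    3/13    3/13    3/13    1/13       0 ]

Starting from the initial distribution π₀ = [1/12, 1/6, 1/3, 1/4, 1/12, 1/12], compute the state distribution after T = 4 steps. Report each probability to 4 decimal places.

π = [0.1644, 0.2186, 0.1604, 0.1357, 0.2132, 0.1077]

t=0: π = [0.0833, 0.1667, 0.3333, 0.2500, 0.0833, 0.0833]
t=1: π = [0.1603, 0.2308, 0.1667, 0.1154, 0.2051, 0.1218]
t=2: π = [0.1647, 0.2204, 0.1637, 0.1381, 0.2081, 0.1050]
t=3: π = [0.1642, 0.2190, 0.1606, 0.1354, 0.2127, 0.1081]
t=4: π = [0.1644, 0.2186, 0.1604, 0.1357, 0.2132, 0.1077]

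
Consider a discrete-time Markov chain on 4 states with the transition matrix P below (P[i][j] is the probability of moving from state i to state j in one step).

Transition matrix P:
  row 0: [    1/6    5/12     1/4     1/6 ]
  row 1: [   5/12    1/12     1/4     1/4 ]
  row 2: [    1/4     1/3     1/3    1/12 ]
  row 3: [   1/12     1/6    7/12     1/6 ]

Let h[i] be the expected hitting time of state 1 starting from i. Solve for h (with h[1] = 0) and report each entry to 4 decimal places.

h = [2.8187, 0.0000, 3.0052, 3.5855]

First-step conditioning: h[1] = 0; for i ≠ 1, h[i] = 1 + Σ_k P[i][k]·h[k].
  h[0] = 1 + 1/6·h[0] + 1/4·h[2] + 1/6·h[3]
  h[2] = 1 + 1/4·h[0] + 1/3·h[2] + 1/12·h[3]
  h[3] = 1 + 1/12·h[0] + 7/12·h[2] + 1/6·h[3]
Solving the 3×3 linear system over states ≠ 1 gives exactly h = [544/193, 0, 580/193, 692/193] (h[1] = 0 is the target).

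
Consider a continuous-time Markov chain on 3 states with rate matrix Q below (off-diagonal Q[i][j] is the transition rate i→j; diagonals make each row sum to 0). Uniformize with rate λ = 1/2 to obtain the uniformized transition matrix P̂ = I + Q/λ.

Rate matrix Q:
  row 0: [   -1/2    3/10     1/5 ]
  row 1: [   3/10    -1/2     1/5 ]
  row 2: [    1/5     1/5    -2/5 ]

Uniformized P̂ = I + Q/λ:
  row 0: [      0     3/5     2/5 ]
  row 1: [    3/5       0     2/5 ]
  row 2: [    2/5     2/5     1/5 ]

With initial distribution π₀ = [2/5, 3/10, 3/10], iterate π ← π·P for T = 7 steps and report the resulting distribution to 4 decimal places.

t=0: π = [0.4000, 0.3000, 0.3000]
t=1: π = [0.3000, 0.3600, 0.3400]
t=2: π = [0.3520, 0.3160, 0.3320]
t=3: π = [0.3224, 0.3440, 0.3336]
t=4: π = [0.3398, 0.3269, 0.3333]
t=5: π = [0.3294, 0.3372, 0.3333]
t=6: π = [0.3357, 0.3310, 0.3333]
t=7: π = [0.3319, 0.3347, 0.3333]

π = [0.3319, 0.3347, 0.3333]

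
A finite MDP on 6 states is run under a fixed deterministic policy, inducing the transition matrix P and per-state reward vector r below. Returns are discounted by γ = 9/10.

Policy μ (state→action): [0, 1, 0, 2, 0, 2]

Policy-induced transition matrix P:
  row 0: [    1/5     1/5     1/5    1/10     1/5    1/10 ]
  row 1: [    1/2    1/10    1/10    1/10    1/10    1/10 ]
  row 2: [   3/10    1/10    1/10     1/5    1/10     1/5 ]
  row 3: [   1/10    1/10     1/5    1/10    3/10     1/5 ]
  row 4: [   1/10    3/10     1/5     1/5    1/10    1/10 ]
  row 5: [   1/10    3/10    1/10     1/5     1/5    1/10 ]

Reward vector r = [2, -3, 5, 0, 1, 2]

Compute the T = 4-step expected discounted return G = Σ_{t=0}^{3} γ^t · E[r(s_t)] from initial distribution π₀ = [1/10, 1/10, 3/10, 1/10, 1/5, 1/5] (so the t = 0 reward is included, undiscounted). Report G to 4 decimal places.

G = 4.5777

t=0: π = [0.1000, 0.1000, 0.3000, 0.1000, 0.2000, 0.2000], E[r] = 2.0000, γ^t·E[r] = 2.000000, running G = 2.000000
t=1: π = [0.2100, 0.1900, 0.1400, 0.1700, 0.1500, 0.1400], E[r] = 0.9800, γ^t·E[r] = 0.882000, running G = 2.882000
t=2: π = [0.2250, 0.1790, 0.1530, 0.1430, 0.1690, 0.1310], E[r] = 1.1090, γ^t·E[r] = 0.898290, running G = 3.780290
t=3: π = [0.2247, 0.1825, 0.1537, 0.1453, 0.1642, 0.1296], E[r] = 1.0938, γ^t·E[r] = 0.797380, running G = 4.577670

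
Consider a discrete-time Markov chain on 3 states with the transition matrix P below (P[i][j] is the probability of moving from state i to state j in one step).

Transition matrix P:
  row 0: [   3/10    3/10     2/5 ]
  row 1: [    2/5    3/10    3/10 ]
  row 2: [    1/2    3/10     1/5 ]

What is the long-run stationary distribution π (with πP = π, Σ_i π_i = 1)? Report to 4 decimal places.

π = [0.3917, 0.3000, 0.3083]

Balance equations π_j = Σ_i π_i·P[i][j]:
  π_0 = 3/10·π_0 + 2/5·π_1 + 1/2·π_2
  π_1 = 3/10·π_0 + 3/10·π_1 + 3/10·π_2
  normalize: π_0 + π_1 + π_2 = 1
Solving the linear system gives exactly π = [47/120, 3/10, 37/120].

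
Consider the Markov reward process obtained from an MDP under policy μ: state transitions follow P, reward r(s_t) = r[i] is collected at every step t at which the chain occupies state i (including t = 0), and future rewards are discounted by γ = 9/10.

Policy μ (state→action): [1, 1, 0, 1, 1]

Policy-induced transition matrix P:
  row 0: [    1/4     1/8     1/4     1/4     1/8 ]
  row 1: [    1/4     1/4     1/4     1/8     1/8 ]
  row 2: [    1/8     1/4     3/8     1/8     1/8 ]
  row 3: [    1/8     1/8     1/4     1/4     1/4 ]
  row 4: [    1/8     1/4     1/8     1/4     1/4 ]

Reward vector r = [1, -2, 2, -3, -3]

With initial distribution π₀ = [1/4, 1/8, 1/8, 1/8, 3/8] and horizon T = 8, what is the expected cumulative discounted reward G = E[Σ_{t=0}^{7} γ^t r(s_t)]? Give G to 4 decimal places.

G = -5.2446

t=0: π = [0.2500, 0.1250, 0.1250, 0.1250, 0.3750], E[r] = -1.2500, γ^t·E[r] = -1.250000, running G = -1.250000
t=1: π = [0.1719, 0.2031, 0.2188, 0.2188, 0.1875], E[r] = -1.0156, γ^t·E[r] = -0.914063, running G = -2.164063
t=2: π = [0.1719, 0.2012, 0.2539, 0.1973, 0.1758], E[r] = -0.8418, γ^t·E[r] = -0.681855, running G = -2.845918
t=3: π = [0.1716, 0.2039, 0.2598, 0.1931, 0.1716], E[r] = -0.8108, γ^t·E[r] = -0.591067, running G = -3.436985
t=4: π = [0.1719, 0.2044, 0.2610, 0.1920, 0.1706], E[r] = -0.8028, γ^t·E[r] = -0.526694, running G = -3.963679
t=5: π = [0.1720, 0.2045, 0.2613, 0.1918, 0.1703], E[r] = -0.8008, γ^t·E[r] = -0.472871, running G = -4.436550
t=6: π = [0.1721, 0.2045, 0.2614, 0.1918, 0.1703], E[r] = -0.8004, γ^t·E[r] = -0.425340, running G = -4.861890
t=7: π = [0.1721, 0.2045, 0.2614, 0.1918, 0.1703], E[r] = -0.8002, γ^t·E[r] = -0.382756, running G = -5.244647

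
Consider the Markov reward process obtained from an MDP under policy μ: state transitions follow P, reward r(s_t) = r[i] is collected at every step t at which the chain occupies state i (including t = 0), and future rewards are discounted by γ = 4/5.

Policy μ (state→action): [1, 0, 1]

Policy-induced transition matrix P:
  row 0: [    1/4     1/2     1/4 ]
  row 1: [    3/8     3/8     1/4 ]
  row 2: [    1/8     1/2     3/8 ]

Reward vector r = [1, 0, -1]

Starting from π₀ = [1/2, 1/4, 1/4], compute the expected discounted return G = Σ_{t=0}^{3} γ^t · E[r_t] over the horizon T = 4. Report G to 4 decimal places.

G = 0.2093

t=0: π = [0.5000, 0.2500, 0.2500], E[r] = 0.2500, γ^t·E[r] = 0.250000, running G = 0.250000
t=1: π = [0.2500, 0.4688, 0.2813], E[r] = -0.0313, γ^t·E[r] = -0.025000, running G = 0.225000
t=2: π = [0.2734, 0.4414, 0.2852], E[r] = -0.0117, γ^t·E[r] = -0.007500, running G = 0.217500
t=3: π = [0.2695, 0.4448, 0.2856], E[r] = -0.0161, γ^t·E[r] = -0.008250, running G = 0.209250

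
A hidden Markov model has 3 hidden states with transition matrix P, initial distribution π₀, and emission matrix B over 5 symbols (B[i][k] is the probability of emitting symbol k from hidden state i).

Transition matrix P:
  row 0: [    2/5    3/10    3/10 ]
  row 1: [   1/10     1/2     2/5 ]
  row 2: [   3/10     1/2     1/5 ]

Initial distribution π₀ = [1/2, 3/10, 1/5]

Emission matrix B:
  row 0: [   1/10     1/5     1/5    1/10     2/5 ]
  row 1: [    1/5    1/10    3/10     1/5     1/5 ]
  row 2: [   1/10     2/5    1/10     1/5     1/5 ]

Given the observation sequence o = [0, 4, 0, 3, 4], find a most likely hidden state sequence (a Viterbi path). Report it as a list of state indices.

path = [1, 1, 1, 1, 1]

t=0: δ = [5.000e-02, 6.000e-02, 2.000e-02]  (obs o_0=0)
t=1: δ = [8.000e-03, 6.000e-03, 4.800e-03]  ψ = [0, 1, 1]  (obs o_1=4)
t=2: δ = [3.200e-04, 6.000e-04, 2.400e-04]  ψ = [0, 1, 0]  (obs o_2=0)
t=3: δ = [1.280e-05, 6.000e-05, 4.800e-05]  ψ = [0, 1, 1]  (obs o_3=3)
t=4: δ = [5.760e-06, 6.000e-06, 4.800e-06]  ψ = [2, 1, 1]  (obs o_4=4)
backtrack: best end state = 1; path = [1, 1, 1, 1, 1]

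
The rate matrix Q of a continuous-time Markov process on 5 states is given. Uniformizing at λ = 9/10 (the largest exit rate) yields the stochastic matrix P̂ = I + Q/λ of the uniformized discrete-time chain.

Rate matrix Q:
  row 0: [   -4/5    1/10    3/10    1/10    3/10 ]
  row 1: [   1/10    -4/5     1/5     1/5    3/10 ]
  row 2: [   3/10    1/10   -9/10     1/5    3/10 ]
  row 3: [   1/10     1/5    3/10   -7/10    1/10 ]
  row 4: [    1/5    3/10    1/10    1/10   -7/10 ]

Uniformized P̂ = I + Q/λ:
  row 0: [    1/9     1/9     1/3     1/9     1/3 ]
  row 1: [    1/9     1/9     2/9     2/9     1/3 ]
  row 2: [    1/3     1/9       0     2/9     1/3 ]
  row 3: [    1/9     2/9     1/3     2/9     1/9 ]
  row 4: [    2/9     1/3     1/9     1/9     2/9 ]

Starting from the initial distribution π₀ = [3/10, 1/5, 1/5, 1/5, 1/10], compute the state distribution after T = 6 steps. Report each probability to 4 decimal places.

π = [0.1829, 0.1892, 0.1899, 0.1724, 0.2655]

t=0: π = [0.3000, 0.2000, 0.2000, 0.2000, 0.1000]
t=1: π = [0.1667, 0.1556, 0.2222, 0.1778, 0.2778]
t=2: π = [0.1914, 0.1926, 0.1802, 0.1728, 0.2630]
t=3: π = [0.1804, 0.1888, 0.1934, 0.1717, 0.2657]
t=4: π = [0.1836, 0.1892, 0.1888, 0.1727, 0.2656]
t=5: π = [0.1826, 0.1893, 0.1903, 0.1723, 0.2654]
t=6: π = [0.1829, 0.1892, 0.1899, 0.1724, 0.2655]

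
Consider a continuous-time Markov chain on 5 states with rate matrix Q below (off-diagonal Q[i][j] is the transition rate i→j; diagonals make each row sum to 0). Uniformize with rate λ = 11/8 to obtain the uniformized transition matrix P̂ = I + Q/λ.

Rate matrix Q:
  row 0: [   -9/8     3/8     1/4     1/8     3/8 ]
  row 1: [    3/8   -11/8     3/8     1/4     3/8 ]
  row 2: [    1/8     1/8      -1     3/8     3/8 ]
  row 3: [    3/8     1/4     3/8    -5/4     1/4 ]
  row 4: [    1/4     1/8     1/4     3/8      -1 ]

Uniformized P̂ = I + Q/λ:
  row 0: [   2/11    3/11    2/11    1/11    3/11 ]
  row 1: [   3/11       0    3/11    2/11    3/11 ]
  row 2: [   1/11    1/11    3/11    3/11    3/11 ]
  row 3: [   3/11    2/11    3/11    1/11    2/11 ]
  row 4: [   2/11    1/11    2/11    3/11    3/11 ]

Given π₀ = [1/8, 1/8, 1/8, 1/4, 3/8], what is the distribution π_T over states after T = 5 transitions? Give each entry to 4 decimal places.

t=0: π = [0.1250, 0.1250, 0.1250, 0.2500, 0.3750]
t=1: π = [0.2045, 0.1250, 0.2273, 0.1932, 0.2500]
t=2: π = [0.1901, 0.1343, 0.2314, 0.1890, 0.2552]
t=3: π = [0.1902, 0.1304, 0.2323, 0.1916, 0.2555]
t=4: π = [0.1900, 0.1310, 0.2322, 0.1915, 0.2553]
t=5: π = [0.1900, 0.1309, 0.2322, 0.1915, 0.2553]

π = [0.1900, 0.1309, 0.2322, 0.1915, 0.2553]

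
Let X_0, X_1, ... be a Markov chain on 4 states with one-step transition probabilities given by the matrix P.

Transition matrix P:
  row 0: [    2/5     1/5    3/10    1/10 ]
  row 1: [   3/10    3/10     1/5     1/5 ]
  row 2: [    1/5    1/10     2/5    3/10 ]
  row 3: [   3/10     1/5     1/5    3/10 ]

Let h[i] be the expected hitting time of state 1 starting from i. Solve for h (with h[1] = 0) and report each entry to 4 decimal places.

First-step conditioning: h[1] = 0; for i ≠ 1, h[i] = 1 + Σ_k P[i][k]·h[k].
  h[0] = 1 + 2/5·h[0] + 3/10·h[2] + 1/10·h[3]
  h[2] = 1 + 1/5·h[0] + 2/5·h[2] + 3/10·h[3]
  h[3] = 1 + 3/10·h[0] + 1/5·h[2] + 3/10·h[3]
Solving the 3×3 linear system over states ≠ 1 gives exactly h = [148/25, 0, 164/25, 146/25] (h[1] = 0 is the target).

h = [5.9200, 0.0000, 6.5600, 5.8400]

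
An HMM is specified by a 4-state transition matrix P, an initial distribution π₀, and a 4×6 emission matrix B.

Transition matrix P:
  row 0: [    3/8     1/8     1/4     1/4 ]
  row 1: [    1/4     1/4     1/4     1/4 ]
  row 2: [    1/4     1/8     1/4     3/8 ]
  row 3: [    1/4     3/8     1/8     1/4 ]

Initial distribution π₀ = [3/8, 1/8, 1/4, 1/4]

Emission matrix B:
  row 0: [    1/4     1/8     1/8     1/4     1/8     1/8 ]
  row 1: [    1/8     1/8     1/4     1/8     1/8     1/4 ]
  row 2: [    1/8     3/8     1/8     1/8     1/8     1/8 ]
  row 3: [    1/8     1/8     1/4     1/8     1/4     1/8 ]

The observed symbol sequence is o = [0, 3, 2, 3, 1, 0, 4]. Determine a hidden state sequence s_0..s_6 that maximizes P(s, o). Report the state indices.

t=0: δ = [9.375e-02, 1.562e-02, 3.125e-02, 3.125e-02]  (obs o_0=0)
t=1: δ = [8.789e-03, 1.465e-03, 2.930e-03, 2.930e-03]  ψ = [0, 0, 0, 0]  (obs o_1=3)
t=2: δ = [4.120e-04, 2.747e-04, 2.747e-04, 5.493e-04]  ψ = [0, 0, 0, 0]  (obs o_2=2)
t=3: δ = [3.862e-05, 2.575e-05, 1.287e-05, 1.717e-05]  ψ = [0, 3, 0, 3]  (obs o_3=3)
t=4: δ = [1.810e-06, 8.047e-07, 3.621e-06, 1.207e-06]  ψ = [0, 1, 0, 0]  (obs o_4=1)
t=5: δ = [2.263e-07, 5.658e-08, 1.132e-07, 1.697e-07]  ψ = [2, 2, 2, 2]  (obs o_5=0)
t=6: δ = [1.061e-08, 7.956e-09, 7.072e-09, 1.414e-08]  ψ = [0, 3, 0, 0]  (obs o_6=4)
backtrack: best end state = 3; path = [0, 0, 0, 0, 2, 0, 3]

path = [0, 0, 0, 0, 2, 0, 3]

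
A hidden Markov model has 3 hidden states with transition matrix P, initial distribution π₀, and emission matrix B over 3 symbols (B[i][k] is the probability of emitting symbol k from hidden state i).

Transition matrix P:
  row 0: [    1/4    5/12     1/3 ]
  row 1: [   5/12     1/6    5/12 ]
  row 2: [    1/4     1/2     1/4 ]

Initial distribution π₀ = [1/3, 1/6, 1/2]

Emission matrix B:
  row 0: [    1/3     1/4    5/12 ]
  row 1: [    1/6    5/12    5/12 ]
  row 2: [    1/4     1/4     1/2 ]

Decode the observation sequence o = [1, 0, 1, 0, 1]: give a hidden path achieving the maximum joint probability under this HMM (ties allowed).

t=0: δ = [8.333e-02, 6.944e-02, 1.250e-01]  (obs o_0=1)
t=1: δ = [1.042e-02, 1.042e-02, 7.812e-03]  ψ = [2, 2, 2]  (obs o_1=0)
t=2: δ = [1.085e-03, 1.808e-03, 1.085e-03]  ψ = [1, 0, 1]  (obs o_2=1)
t=3: δ = [2.512e-04, 9.042e-05, 1.884e-04]  ψ = [1, 2, 1]  (obs o_3=0)
t=4: δ = [1.570e-05, 4.361e-05, 2.093e-05]  ψ = [0, 0, 0]  (obs o_4=1)
backtrack: best end state = 1; path = [2, 0, 1, 0, 1]

path = [2, 0, 1, 0, 1]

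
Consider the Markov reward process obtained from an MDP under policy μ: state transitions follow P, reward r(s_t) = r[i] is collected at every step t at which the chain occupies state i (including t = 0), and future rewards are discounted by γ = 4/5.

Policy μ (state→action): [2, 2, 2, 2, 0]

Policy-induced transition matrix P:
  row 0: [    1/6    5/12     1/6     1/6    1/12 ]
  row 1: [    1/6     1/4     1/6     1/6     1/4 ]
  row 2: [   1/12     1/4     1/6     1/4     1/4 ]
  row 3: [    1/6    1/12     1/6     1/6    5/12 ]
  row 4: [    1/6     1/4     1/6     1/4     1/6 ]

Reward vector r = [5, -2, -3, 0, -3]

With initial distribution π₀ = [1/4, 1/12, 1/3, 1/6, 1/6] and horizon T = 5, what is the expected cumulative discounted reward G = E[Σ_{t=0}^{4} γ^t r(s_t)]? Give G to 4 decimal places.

G = -2.6802

t=0: π = [0.2500, 0.0833, 0.3333, 0.1667, 0.1667], E[r] = -0.4167, γ^t·E[r] = -0.416667, running G = -0.416667
t=1: π = [0.1389, 0.2639, 0.1667, 0.2083, 0.2222], E[r] = -1.0000, γ^t·E[r] = -0.800000, running G = -1.216667
t=2: π = [0.1528, 0.2384, 0.1667, 0.1991, 0.2431], E[r] = -0.9421, γ^t·E[r] = -0.602963, running G = -1.819630
t=3: π = [0.1528, 0.2423, 0.1667, 0.2008, 0.2375], E[r] = -0.9331, γ^t·E[r] = -0.477728, running G = -2.297358
t=4: π = [0.1528, 0.2420, 0.1667, 0.2003, 0.2382], E[r] = -0.9348, γ^t·E[r] = -0.382874, running G = -2.680232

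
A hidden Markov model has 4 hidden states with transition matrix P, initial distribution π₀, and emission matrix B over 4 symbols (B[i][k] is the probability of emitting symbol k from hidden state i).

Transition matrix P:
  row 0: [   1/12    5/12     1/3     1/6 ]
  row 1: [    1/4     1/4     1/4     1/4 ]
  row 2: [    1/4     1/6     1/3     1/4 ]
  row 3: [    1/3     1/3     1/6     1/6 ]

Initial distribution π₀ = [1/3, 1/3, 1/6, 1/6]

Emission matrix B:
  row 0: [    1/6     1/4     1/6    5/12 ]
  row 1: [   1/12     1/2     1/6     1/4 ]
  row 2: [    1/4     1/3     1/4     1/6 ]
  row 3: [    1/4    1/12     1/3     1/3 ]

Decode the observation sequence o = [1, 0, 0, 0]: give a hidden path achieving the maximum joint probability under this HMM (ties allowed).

t=0: δ = [8.333e-02, 1.667e-01, 5.556e-02, 1.389e-02]  (obs o_0=1)
t=1: δ = [6.944e-03, 3.472e-03, 1.042e-02, 1.042e-02]  ψ = [1, 1, 1, 1]  (obs o_1=0)
t=2: δ = [5.787e-04, 2.894e-04, 8.681e-04, 6.510e-04]  ψ = [3, 3, 2, 2]  (obs o_2=0)
t=3: δ = [3.617e-05, 2.009e-05, 7.234e-05, 5.425e-05]  ψ = [2, 0, 2, 2]  (obs o_3=0)
backtrack: best end state = 2; path = [1, 2, 2, 2]

path = [1, 2, 2, 2]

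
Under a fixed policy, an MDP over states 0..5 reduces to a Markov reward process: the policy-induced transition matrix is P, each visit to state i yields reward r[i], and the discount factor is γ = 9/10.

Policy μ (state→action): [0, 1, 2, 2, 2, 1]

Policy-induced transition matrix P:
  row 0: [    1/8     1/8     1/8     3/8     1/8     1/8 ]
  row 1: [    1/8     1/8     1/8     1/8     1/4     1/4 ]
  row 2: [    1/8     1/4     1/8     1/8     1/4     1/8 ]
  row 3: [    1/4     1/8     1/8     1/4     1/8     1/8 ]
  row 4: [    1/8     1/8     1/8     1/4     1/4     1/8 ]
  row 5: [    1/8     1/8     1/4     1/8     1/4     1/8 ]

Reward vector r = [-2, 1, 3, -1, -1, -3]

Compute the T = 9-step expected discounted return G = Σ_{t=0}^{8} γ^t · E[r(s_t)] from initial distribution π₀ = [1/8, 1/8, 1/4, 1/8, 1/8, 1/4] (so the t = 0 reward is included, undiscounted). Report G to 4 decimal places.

t=0: π = [0.1250, 0.1250, 0.2500, 0.1250, 0.1250, 0.2500], E[r] = -0.3750, γ^t·E[r] = -0.375000, running G = -0.375000
t=1: π = [0.1406, 0.1563, 0.1563, 0.1875, 0.2188, 0.1406], E[r] = -0.4844, γ^t·E[r] = -0.435938, running G = -0.810938
t=2: π = [0.1484, 0.1445, 0.1426, 0.2109, 0.2090, 0.1445], E[r] = -0.5781, γ^t·E[r] = -0.468281, running G = -1.279219
t=3: π = [0.1514, 0.1428, 0.1431, 0.2146, 0.2051, 0.1431], E[r] = -0.5796, γ^t·E[r] = -0.422521, running G = -1.701740
t=4: π = [0.1518, 0.1429, 0.1429, 0.2153, 0.2043, 0.1429], E[r] = -0.5802, γ^t·E[r] = -0.380689, running G = -2.082429
t=5: π = [0.1519, 0.1429, 0.1429, 0.2154, 0.2041, 0.1429], E[r] = -0.5805, γ^t·E[r] = -0.342771, running G = -2.425200
t=6: π = [0.1519, 0.1429, 0.1429, 0.2154, 0.2041, 0.1429], E[r] = -0.5805, γ^t·E[r] = -0.308499, running G = -2.733700
t=7: π = [0.1519, 0.1429, 0.1429, 0.2154, 0.2041, 0.1429], E[r] = -0.5805, γ^t·E[r] = -0.277650, running G = -3.011350
t=8: π = [0.1519, 0.1429, 0.1429, 0.2154, 0.2041, 0.1429], E[r] = -0.5805, γ^t·E[r] = -0.249886, running G = -3.261236

G = -3.2612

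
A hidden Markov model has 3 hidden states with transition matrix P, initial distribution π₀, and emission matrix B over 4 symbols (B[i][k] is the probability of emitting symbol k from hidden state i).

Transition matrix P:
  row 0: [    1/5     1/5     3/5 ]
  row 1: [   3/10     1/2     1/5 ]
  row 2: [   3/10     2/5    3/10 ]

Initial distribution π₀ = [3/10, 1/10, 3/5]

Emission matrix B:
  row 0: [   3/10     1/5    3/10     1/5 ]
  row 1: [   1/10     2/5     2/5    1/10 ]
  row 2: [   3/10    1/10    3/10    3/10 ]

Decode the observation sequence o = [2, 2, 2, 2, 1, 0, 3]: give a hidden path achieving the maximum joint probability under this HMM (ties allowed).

t=0: δ = [9.000e-02, 4.000e-02, 1.800e-01]  (obs o_0=2)
t=1: δ = [1.620e-02, 2.880e-02, 1.620e-02]  ψ = [2, 2, 0]  (obs o_1=2)
t=2: δ = [2.592e-03, 5.760e-03, 2.916e-03]  ψ = [1, 1, 0]  (obs o_2=2)
t=3: δ = [5.184e-04, 1.152e-03, 4.666e-04]  ψ = [1, 1, 0]  (obs o_3=2)
t=4: δ = [6.912e-05, 2.304e-04, 3.110e-05]  ψ = [1, 1, 0]  (obs o_4=1)
t=5: δ = [2.074e-05, 1.152e-05, 1.382e-05]  ψ = [1, 1, 1]  (obs o_5=0)
t=6: δ = [8.294e-07, 5.760e-07, 3.732e-06]  ψ = [0, 1, 0]  (obs o_6=3)
backtrack: best end state = 2; path = [2, 1, 1, 1, 1, 0, 2]

path = [2, 1, 1, 1, 1, 0, 2]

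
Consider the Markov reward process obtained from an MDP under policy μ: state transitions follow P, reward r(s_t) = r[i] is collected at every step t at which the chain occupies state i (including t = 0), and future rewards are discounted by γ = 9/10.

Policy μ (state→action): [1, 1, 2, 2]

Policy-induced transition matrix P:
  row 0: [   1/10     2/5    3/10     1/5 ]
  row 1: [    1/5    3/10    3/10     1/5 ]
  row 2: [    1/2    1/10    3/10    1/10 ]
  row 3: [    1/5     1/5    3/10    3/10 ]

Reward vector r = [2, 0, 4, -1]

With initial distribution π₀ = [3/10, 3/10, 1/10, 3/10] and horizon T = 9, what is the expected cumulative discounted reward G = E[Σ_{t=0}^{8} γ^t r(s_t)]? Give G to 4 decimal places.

t=0: π = [0.3000, 0.3000, 0.1000, 0.3000], E[r] = 0.7000, γ^t·E[r] = 0.700000, running G = 0.700000
t=1: π = [0.2000, 0.2800, 0.3000, 0.2200], E[r] = 1.3800, γ^t·E[r] = 1.242000, running G = 1.942000
t=2: π = [0.2700, 0.2380, 0.3000, 0.1920], E[r] = 1.5480, γ^t·E[r] = 1.253880, running G = 3.195880
t=3: π = [0.2630, 0.2478, 0.3000, 0.1892], E[r] = 1.5368, γ^t·E[r] = 1.120327, running G = 4.316207
t=4: π = [0.2637, 0.2474, 0.3000, 0.1889], E[r] = 1.5385, γ^t·E[r] = 1.009397, running G = 5.325604
t=5: π = [0.2636, 0.2475, 0.3000, 0.1889], E[r] = 1.5384, γ^t·E[r] = 0.908391, running G = 6.233995
t=6: π = [0.2636, 0.2475, 0.3000, 0.1889], E[r] = 1.5384, γ^t·E[r] = 0.817561, running G = 7.051556
t=7: π = [0.2636, 0.2475, 0.3000, 0.1889], E[r] = 1.5384, γ^t·E[r] = 0.735804, running G = 7.787360
t=8: π = [0.2636, 0.2475, 0.3000, 0.1889], E[r] = 1.5384, γ^t·E[r] = 0.662224, running G = 8.449584

G = 8.4496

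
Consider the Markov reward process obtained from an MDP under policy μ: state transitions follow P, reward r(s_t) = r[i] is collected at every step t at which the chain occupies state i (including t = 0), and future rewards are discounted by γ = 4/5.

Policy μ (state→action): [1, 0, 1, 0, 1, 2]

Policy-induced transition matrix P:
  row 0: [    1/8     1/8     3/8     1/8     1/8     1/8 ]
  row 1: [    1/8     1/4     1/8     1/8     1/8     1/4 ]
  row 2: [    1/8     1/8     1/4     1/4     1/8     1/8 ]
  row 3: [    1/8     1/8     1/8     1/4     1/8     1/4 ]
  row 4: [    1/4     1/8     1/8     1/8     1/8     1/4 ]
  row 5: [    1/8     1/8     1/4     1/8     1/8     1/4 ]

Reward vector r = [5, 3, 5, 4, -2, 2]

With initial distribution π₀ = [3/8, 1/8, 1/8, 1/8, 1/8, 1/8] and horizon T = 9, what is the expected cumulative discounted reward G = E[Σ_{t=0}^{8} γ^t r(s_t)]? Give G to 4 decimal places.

G = 13.5922

t=0: π = [0.3750, 0.1250, 0.1250, 0.1250, 0.1250, 0.1250], E[r] = 3.3750, γ^t·E[r] = 3.375000, running G = 3.375000
t=1: π = [0.1406, 0.1406, 0.2500, 0.1563, 0.1250, 0.1875], E[r] = 3.1250, γ^t·E[r] = 2.500000, running G = 5.875000
t=2: π = [0.1406, 0.1426, 0.2148, 0.1758, 0.1250, 0.2012], E[r] = 3.0605, γ^t·E[r] = 1.958750, running G = 7.833750
t=3: π = [0.1406, 0.1428, 0.2122, 0.1738, 0.1250, 0.2056], E[r] = 3.0488, γ^t·E[r] = 1.561000, running G = 9.394750
t=4: π = [0.1406, 0.1429, 0.2124, 0.1732, 0.1250, 0.2059], E[r] = 3.0483, γ^t·E[r] = 1.248600, running G = 10.643350
t=5: π = [0.1406, 0.1429, 0.2124, 0.1732, 0.1250, 0.2059], E[r] = 3.0485, γ^t·E[r] = 0.998919, running G = 11.642269
t=6: π = [0.1406, 0.1429, 0.2124, 0.1732, 0.1250, 0.2059], E[r] = 3.0485, γ^t·E[r] = 0.799141, running G = 12.441410
t=7: π = [0.1406, 0.1429, 0.2124, 0.1732, 0.1250, 0.2059], E[r] = 3.0485, γ^t·E[r] = 0.639313, running G = 13.080722
t=8: π = [0.1406, 0.1429, 0.2124, 0.1732, 0.1250, 0.2059], E[r] = 3.0485, γ^t·E[r] = 0.511450, running G = 13.592172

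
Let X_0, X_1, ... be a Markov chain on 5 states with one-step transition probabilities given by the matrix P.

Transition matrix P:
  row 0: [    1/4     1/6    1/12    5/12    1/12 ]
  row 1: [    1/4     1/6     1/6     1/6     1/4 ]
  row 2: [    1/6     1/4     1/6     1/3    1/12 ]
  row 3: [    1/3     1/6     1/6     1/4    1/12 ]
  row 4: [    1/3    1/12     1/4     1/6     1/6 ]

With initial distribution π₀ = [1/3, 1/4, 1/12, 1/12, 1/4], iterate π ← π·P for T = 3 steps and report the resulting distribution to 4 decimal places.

π = [0.2707, 0.1696, 0.1541, 0.2842, 0.1214]

t=0: π = [0.3333, 0.2500, 0.0833, 0.0833, 0.2500]
t=1: π = [0.2708, 0.1528, 0.1597, 0.2708, 0.1458]
t=2: π = [0.2714, 0.1678, 0.1563, 0.2836, 0.1209]
t=3: π = [0.2707, 0.1696, 0.1541, 0.2842, 0.1214]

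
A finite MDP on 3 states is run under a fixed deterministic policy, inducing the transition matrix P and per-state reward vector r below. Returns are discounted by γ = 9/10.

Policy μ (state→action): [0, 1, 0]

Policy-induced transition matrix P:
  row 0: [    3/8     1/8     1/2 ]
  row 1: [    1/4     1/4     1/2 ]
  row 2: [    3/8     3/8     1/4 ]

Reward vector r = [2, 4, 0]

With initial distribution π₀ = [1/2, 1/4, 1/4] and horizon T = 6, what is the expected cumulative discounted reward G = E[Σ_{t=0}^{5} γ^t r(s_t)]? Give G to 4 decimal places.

G = 8.1991

t=0: π = [0.5000, 0.2500, 0.2500], E[r] = 2.0000, γ^t·E[r] = 2.000000, running G = 2.000000
t=1: π = [0.3438, 0.2188, 0.4375], E[r] = 1.5625, γ^t·E[r] = 1.406250, running G = 3.406250
t=2: π = [0.3477, 0.2617, 0.3906], E[r] = 1.7422, γ^t·E[r] = 1.411172, running G = 4.817422
t=3: π = [0.3423, 0.2554, 0.4023], E[r] = 1.7061, γ^t·E[r] = 1.243714, running G = 6.061136
t=4: π = [0.3431, 0.2575, 0.3994], E[r] = 1.7162, γ^t·E[r] = 1.125990, running G = 7.187126
t=5: π = [0.3428, 0.2570, 0.4001], E[r] = 1.7138, γ^t·E[r] = 1.011976, running G = 8.199102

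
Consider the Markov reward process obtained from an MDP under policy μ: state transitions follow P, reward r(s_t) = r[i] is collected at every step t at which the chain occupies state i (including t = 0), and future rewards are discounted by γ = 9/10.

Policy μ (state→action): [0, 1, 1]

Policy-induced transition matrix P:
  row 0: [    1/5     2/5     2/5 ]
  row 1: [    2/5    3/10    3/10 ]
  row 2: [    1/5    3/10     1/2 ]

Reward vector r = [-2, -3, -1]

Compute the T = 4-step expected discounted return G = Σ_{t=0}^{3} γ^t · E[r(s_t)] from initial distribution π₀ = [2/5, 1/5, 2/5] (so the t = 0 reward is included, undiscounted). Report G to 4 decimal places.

t=0: π = [0.4000, 0.2000, 0.4000], E[r] = -1.8000, γ^t·E[r] = -1.800000, running G = -1.800000
t=1: π = [0.2400, 0.3400, 0.4200], E[r] = -1.9200, γ^t·E[r] = -1.728000, running G = -3.528000
t=2: π = [0.2680, 0.3240, 0.4080], E[r] = -1.9160, γ^t·E[r] = -1.551960, running G = -5.079960
t=3: π = [0.2648, 0.3268, 0.4084], E[r] = -1.9184, γ^t·E[r] = -1.398514, running G = -6.478474

G = -6.4785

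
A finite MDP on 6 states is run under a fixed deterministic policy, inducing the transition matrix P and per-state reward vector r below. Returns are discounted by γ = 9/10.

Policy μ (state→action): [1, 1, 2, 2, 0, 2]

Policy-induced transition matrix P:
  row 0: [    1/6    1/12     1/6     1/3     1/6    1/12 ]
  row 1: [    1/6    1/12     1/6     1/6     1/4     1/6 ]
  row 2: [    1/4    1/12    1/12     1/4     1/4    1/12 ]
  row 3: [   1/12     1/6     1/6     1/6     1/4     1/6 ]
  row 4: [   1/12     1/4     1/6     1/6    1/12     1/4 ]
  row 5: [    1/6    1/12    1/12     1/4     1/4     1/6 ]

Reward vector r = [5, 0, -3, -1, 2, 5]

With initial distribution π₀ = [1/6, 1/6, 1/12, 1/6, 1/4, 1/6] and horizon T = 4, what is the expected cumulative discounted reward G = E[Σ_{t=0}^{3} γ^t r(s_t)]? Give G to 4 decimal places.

t=0: π = [0.1667, 0.1667, 0.0833, 0.1667, 0.2500, 0.1667], E[r] = 1.7500, γ^t·E[r] = 1.750000, running G = 1.750000
t=1: π = [0.1389, 0.1389, 0.1458, 0.2153, 0.1944, 0.1667], E[r] = 1.2639, γ^t·E[r] = 1.137500, running G = 2.887500
t=2: π = [0.1447, 0.1337, 0.1406, 0.2159, 0.2060, 0.1591], E[r] = 1.2934, γ^t·E[r] = 1.047656, running G = 3.935156
t=3: π = [0.1432, 0.1357, 0.1417, 0.2158, 0.2036, 0.1601], E[r] = 1.2828, γ^t·E[r] = 0.935191, running G = 4.870348

G = 4.8703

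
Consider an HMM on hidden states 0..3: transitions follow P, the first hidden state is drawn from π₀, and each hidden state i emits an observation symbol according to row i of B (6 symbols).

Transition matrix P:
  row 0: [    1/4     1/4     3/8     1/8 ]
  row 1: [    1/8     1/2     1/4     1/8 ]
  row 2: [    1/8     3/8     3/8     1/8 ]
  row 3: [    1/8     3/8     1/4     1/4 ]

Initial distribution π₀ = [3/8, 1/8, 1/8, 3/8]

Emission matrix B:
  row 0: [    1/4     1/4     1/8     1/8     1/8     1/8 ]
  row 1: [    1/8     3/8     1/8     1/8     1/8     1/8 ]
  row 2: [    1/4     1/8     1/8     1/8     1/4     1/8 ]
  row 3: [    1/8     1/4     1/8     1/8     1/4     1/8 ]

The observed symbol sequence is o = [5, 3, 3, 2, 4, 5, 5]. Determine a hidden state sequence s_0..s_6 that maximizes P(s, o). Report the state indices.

path = [3, 1, 1, 1, 1, 1, 1]

t=0: δ = [4.688e-02, 1.562e-02, 1.562e-02, 4.688e-02]  (obs o_0=5)
t=1: δ = [1.465e-03, 2.197e-03, 2.197e-03, 1.465e-03]  ψ = [0, 3, 0, 3]  (obs o_1=3)
t=2: δ = [4.578e-05, 1.373e-04, 1.030e-04, 4.578e-05]  ψ = [0, 1, 2, 3]  (obs o_2=3)
t=3: δ = [2.146e-06, 8.583e-06, 4.828e-06, 2.146e-06]  ψ = [1, 1, 2, 1]  (obs o_3=2)
t=4: δ = [1.341e-07, 5.364e-07, 5.364e-07, 2.682e-07]  ψ = [1, 1, 1, 1]  (obs o_4=4)
t=5: δ = [8.382e-09, 3.353e-08, 2.515e-08, 8.382e-09]  ψ = [1, 1, 2, 1]  (obs o_5=5)
t=6: δ = [5.239e-10, 2.095e-09, 1.179e-09, 5.239e-10]  ψ = [1, 1, 2, 1]  (obs o_6=5)
backtrack: best end state = 1; path = [3, 1, 1, 1, 1, 1, 1]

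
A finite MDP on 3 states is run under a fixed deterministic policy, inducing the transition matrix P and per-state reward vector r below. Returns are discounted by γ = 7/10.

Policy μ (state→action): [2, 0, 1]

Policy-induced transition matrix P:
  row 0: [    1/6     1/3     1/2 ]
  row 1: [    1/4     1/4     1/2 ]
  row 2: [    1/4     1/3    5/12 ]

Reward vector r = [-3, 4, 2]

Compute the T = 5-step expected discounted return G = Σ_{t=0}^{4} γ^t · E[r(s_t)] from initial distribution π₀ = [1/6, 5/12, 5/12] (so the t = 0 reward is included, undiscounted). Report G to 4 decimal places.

G = 4.5618

t=0: π = [0.1667, 0.4167, 0.4167], E[r] = 2.0000, γ^t·E[r] = 2.000000, running G = 2.000000
t=1: π = [0.2361, 0.2986, 0.4653], E[r] = 1.4167, γ^t·E[r] = 0.991667, running G = 2.991667
t=2: π = [0.2303, 0.3084, 0.4612], E[r] = 1.4653, γ^t·E[r] = 0.717986, running G = 3.709653
t=3: π = [0.2308, 0.3076, 0.4616], E[r] = 1.4612, γ^t·E[r] = 0.501201, running G = 4.210854
t=4: π = [0.2308, 0.3077, 0.4615], E[r] = 1.4616, γ^t·E[r] = 0.350922, running G = 4.561775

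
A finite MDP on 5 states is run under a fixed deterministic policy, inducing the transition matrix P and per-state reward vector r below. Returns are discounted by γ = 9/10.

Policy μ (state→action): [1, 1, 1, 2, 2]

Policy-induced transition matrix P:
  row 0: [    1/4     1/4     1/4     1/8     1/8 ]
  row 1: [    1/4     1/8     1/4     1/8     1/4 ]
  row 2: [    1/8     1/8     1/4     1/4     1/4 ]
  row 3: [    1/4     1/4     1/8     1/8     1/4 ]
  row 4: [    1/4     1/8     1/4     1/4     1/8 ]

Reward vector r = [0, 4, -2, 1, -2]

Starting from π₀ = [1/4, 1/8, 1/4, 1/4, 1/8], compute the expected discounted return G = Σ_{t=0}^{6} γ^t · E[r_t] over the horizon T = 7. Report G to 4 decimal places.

G = 0.1566

t=0: π = [0.2500, 0.1250, 0.2500, 0.2500, 0.1250], E[r] = 0.0000, γ^t·E[r] = 0.000000, running G = 0.000000
t=1: π = [0.2188, 0.1875, 0.2188, 0.1719, 0.2031], E[r] = 0.0781, γ^t·E[r] = 0.070313, running G = 0.070313
t=2: π = [0.2227, 0.1738, 0.2285, 0.1777, 0.1973], E[r] = 0.0215, γ^t·E[r] = 0.017402, running G = 0.087715
t=3: π = [0.2214, 0.1750, 0.2278, 0.1782, 0.1975], E[r] = 0.0278, γ^t·E[r] = 0.020290, running G = 0.108004
t=4: π = [0.2215, 0.1750, 0.2277, 0.1782, 0.1976], E[r] = 0.0273, γ^t·E[r] = 0.017900, running G = 0.125905
t=5: π = [0.2215, 0.1750, 0.2277, 0.1782, 0.1976], E[r] = 0.0273, γ^t·E[r] = 0.016146, running G = 0.142051
t=6: π = [0.2215, 0.1750, 0.2277, 0.1782, 0.1976], E[r] = 0.0273, γ^t·E[r] = 0.014533, running G = 0.156584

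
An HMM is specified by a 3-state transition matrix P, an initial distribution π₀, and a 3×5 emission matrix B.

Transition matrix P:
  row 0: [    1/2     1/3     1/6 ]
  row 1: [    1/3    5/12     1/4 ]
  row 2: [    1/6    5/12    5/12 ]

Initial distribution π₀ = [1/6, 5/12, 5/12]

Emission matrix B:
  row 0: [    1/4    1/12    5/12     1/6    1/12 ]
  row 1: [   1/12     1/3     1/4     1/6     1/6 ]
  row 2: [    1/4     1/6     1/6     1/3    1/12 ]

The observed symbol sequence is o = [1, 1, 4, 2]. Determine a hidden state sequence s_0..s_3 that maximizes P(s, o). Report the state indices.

t=0: δ = [1.389e-02, 1.389e-01, 6.944e-02]  (obs o_0=1)
t=1: δ = [3.858e-03, 1.929e-02, 5.787e-03]  ψ = [1, 1, 1]  (obs o_1=1)
t=2: δ = [5.358e-04, 1.340e-03, 4.019e-04]  ψ = [1, 1, 1]  (obs o_2=4)
t=3: δ = [1.861e-04, 1.395e-04, 5.582e-05]  ψ = [1, 1, 1]  (obs o_3=2)
backtrack: best end state = 0; path = [1, 1, 1, 0]

path = [1, 1, 1, 0]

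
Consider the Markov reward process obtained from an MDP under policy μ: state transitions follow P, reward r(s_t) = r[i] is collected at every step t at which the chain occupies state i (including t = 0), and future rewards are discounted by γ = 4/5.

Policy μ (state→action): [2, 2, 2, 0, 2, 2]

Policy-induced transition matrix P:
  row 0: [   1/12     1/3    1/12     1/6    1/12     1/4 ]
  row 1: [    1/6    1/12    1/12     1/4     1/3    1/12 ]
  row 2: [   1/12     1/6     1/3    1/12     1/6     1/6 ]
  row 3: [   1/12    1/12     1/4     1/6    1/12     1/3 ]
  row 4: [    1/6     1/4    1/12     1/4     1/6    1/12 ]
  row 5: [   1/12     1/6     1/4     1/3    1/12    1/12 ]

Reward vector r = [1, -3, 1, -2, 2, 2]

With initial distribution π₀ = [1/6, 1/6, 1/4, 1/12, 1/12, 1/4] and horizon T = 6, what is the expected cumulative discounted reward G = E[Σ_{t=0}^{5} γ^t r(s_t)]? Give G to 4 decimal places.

t=0: π = [0.1667, 0.1667, 0.2500, 0.0833, 0.0833, 0.2500], E[r] = 0.4167, γ^t·E[r] = 0.416667, running G = 0.416667
t=1: π = [0.1042, 0.1806, 0.2014, 0.2083, 0.1528, 0.1528], E[r] = -0.0417, γ^t·E[r] = -0.033333, running G = 0.383333
t=2: π = [0.1111, 0.1644, 0.1939, 0.2031, 0.1580, 0.1696], E[r] = 0.0608, γ^t·E[r] = 0.038889, running G = 0.422222
t=3: π = [0.1102, 0.1677, 0.1939, 0.2056, 0.1537, 0.1688], E[r] = 0.0347, γ^t·E[r] = 0.017778, running G = 0.440000
t=4: π = [0.1101, 0.1667, 0.1942, 0.2054, 0.1542, 0.1693], E[r] = 0.0403, γ^t·E[r] = 0.016505, running G = 0.456505
t=5: π = [0.1101, 0.1669, 0.1943, 0.2054, 0.1541, 0.1692], E[r] = 0.0395, γ^t·E[r] = 0.012950, running G = 0.469455

G = 0.4695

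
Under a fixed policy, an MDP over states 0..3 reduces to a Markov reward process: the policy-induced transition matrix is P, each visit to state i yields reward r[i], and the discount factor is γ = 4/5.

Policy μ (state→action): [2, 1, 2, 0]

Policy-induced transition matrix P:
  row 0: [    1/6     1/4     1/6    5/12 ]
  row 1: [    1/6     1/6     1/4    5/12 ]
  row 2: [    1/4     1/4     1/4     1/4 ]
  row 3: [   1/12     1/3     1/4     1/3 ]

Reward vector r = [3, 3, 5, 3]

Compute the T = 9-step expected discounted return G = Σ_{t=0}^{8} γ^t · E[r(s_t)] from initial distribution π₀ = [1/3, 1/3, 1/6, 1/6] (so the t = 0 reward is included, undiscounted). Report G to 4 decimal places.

t=0: π = [0.3333, 0.3333, 0.1667, 0.1667], E[r] = 3.3333, γ^t·E[r] = 3.333333, running G = 3.333333
t=1: π = [0.1667, 0.2361, 0.2222, 0.3750], E[r] = 3.4444, γ^t·E[r] = 2.755556, running G = 6.088889
t=2: π = [0.1539, 0.2616, 0.2361, 0.3484], E[r] = 3.4722, γ^t·E[r] = 2.222222, running G = 8.311111
t=3: π = [0.1573, 0.2572, 0.2372, 0.3483], E[r] = 3.4743, γ^t·E[r] = 1.778864, running G = 10.089975
t=4: π = [0.1574, 0.2576, 0.2369, 0.3481], E[r] = 3.4738, γ^t·E[r] = 1.422861, running G = 11.512836
t=5: π = [0.1574, 0.2575, 0.2369, 0.3482], E[r] = 3.4738, γ^t·E[r] = 1.138283, running G = 12.651120
t=6: π = [0.1574, 0.2576, 0.2369, 0.3482], E[r] = 3.4738, γ^t·E[r] = 0.910627, running G = 13.561747
t=7: π = [0.1574, 0.2576, 0.2369, 0.3482], E[r] = 3.4738, γ^t·E[r] = 0.728502, running G = 14.290249
t=8: π = [0.1574, 0.2576, 0.2369, 0.3482], E[r] = 3.4738, γ^t·E[r] = 0.582802, running G = 14.873050

G = 14.8731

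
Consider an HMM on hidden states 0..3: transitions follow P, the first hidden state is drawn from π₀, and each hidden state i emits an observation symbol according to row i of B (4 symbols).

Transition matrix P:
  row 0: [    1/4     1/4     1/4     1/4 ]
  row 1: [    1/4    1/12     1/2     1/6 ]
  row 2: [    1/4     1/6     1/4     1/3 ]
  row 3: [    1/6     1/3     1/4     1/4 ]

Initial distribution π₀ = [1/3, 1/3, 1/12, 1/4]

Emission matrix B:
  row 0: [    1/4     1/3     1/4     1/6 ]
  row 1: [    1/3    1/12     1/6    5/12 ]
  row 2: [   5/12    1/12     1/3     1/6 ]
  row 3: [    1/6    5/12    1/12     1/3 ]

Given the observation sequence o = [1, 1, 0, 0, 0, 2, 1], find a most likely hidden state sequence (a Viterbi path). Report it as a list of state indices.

path = [0, 3, 1, 2, 1, 2, 3]

t=0: δ = [1.111e-01, 2.778e-02, 6.944e-03, 1.042e-01]  (obs o_0=1)
t=1: δ = [9.259e-03, 2.894e-03, 2.315e-03, 1.157e-02]  ψ = [0, 3, 0, 0]  (obs o_1=1)
t=2: δ = [5.787e-04, 1.286e-03, 1.206e-03, 4.823e-04]  ψ = [0, 3, 3, 3]  (obs o_2=0)
t=3: δ = [8.038e-05, 6.698e-05, 2.679e-04, 6.698e-05]  ψ = [1, 2, 1, 2]  (obs o_3=0)
t=4: δ = [1.674e-05, 1.488e-05, 2.791e-05, 1.488e-05]  ψ = [2, 2, 2, 2]  (obs o_4=0)
t=5: δ = [1.744e-06, 8.269e-07, 2.481e-06, 7.752e-07]  ψ = [2, 3, 1, 2]  (obs o_5=2)
t=6: δ = [2.067e-07, 3.634e-08, 5.168e-08, 3.445e-07]  ψ = [2, 0, 2, 2]  (obs o_6=1)
backtrack: best end state = 3; path = [0, 3, 1, 2, 1, 2, 3]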